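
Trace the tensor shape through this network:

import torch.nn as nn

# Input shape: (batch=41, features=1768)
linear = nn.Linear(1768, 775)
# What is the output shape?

Input shape: (41, 1768)
Output shape: (41, 775)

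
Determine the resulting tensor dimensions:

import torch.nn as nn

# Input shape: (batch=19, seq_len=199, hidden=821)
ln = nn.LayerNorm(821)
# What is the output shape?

Input shape: (19, 199, 821)
Output shape: (19, 199, 821)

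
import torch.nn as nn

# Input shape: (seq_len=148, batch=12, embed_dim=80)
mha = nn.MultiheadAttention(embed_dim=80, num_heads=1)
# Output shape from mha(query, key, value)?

Input shape: (148, 12, 80)
Output shape: (148, 12, 80)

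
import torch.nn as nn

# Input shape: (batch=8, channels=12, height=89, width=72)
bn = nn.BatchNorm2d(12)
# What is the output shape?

Input shape: (8, 12, 89, 72)
Output shape: (8, 12, 89, 72)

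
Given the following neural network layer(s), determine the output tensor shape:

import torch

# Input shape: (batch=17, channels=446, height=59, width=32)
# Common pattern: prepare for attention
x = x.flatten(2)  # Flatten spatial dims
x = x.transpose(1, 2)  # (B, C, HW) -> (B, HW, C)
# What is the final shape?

Input shape: (17, 446, 59, 32)
  -> after flatten(2): (17, 446, 1888)
Output shape: (17, 1888, 446)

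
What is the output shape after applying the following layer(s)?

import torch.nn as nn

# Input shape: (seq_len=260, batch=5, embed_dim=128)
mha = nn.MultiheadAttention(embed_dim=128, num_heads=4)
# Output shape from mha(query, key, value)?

Input shape: (260, 5, 128)
Output shape: (260, 5, 128)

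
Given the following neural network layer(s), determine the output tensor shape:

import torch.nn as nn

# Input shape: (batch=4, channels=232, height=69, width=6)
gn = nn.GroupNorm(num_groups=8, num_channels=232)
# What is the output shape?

Input shape: (4, 232, 69, 6)
Output shape: (4, 232, 69, 6)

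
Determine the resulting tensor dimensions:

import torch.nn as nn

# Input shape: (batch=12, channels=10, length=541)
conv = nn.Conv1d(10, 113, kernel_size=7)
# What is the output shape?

Input shape: (12, 10, 541)
Output shape: (12, 113, 535)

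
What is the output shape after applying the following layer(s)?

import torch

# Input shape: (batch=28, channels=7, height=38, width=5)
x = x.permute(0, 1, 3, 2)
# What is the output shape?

Input shape: (28, 7, 38, 5)
Output shape: (28, 7, 5, 38)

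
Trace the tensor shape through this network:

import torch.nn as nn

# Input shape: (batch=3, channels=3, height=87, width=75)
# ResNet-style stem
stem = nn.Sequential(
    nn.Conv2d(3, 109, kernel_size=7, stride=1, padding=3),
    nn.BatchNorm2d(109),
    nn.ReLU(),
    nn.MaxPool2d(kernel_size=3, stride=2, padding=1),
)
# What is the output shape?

Input shape: (3, 3, 87, 75)
  -> after Conv2d 7x7 stride=1: (3, 109, 87, 75)
Output shape: (3, 109, 44, 38)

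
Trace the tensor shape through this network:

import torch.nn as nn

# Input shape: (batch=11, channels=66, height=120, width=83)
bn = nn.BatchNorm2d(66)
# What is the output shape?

Input shape: (11, 66, 120, 83)
Output shape: (11, 66, 120, 83)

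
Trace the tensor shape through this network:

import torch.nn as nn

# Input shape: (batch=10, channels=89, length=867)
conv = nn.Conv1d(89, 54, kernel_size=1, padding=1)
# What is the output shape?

Input shape: (10, 89, 867)
Output shape: (10, 54, 869)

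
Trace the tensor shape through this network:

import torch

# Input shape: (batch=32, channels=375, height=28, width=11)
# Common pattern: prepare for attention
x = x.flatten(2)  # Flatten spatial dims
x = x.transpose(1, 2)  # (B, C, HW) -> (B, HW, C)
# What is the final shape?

Input shape: (32, 375, 28, 11)
  -> after flatten(2): (32, 375, 308)
Output shape: (32, 308, 375)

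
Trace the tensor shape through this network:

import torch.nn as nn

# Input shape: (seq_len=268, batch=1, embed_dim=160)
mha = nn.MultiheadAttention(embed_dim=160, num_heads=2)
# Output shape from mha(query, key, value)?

Input shape: (268, 1, 160)
Output shape: (268, 1, 160)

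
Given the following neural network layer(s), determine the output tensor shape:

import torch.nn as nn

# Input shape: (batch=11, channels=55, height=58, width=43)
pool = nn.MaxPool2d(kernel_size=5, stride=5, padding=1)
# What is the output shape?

Input shape: (11, 55, 58, 43)
Output shape: (11, 55, 12, 9)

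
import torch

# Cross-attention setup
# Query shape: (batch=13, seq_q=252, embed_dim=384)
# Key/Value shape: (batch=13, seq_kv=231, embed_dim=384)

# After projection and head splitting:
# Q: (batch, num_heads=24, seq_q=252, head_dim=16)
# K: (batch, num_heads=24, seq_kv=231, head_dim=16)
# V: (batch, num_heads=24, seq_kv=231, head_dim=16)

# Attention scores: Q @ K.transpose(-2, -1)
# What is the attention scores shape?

Input shape: (13, 252, 384)
Output shape: (13, 24, 252, 231)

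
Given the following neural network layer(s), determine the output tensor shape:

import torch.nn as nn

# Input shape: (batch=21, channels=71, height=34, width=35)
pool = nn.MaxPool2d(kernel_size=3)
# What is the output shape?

Input shape: (21, 71, 34, 35)
Output shape: (21, 71, 11, 11)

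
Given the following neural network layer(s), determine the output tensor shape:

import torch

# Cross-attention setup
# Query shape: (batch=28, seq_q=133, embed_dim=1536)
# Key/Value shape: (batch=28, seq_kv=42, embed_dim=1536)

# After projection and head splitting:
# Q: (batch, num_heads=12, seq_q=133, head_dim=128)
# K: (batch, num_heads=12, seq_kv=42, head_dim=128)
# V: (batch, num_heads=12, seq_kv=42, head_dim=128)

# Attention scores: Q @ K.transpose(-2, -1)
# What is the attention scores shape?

Input shape: (28, 133, 1536)
Output shape: (28, 12, 133, 42)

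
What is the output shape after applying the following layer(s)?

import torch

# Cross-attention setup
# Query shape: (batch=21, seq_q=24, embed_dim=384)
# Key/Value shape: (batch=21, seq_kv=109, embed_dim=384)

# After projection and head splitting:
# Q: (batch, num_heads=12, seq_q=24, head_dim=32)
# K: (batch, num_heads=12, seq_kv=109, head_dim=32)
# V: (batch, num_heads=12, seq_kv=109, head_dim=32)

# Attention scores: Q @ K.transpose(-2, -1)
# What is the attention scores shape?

Input shape: (21, 24, 384)
Output shape: (21, 12, 24, 109)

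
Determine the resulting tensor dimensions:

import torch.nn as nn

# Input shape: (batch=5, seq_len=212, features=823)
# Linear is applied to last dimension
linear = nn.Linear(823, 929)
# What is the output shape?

Input shape: (5, 212, 823)
Output shape: (5, 212, 929)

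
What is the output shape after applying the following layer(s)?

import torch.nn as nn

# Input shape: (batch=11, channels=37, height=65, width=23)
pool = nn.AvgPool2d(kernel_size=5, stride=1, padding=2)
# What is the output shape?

Input shape: (11, 37, 65, 23)
Output shape: (11, 37, 65, 23)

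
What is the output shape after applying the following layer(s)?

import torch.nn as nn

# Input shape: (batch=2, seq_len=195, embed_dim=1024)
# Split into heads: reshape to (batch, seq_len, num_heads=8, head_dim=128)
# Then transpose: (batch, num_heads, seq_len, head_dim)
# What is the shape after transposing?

Input shape: (2, 195, 1024)
  -> after reshape: (2, 195, 8, 128)
Output shape: (2, 8, 195, 128)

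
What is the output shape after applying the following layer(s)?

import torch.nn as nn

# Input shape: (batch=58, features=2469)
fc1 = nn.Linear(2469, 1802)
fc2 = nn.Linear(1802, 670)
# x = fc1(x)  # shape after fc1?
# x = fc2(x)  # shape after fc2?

Input shape: (58, 2469)
  -> after fc1: (58, 1802)
Output shape: (58, 670)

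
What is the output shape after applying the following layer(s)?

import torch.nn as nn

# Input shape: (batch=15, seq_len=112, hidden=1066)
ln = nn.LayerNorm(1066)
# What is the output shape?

Input shape: (15, 112, 1066)
Output shape: (15, 112, 1066)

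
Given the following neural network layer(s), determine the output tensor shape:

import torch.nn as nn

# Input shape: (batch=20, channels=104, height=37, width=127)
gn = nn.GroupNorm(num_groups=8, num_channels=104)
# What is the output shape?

Input shape: (20, 104, 37, 127)
Output shape: (20, 104, 37, 127)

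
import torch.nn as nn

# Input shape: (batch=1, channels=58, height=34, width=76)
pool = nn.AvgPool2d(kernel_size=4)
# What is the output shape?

Input shape: (1, 58, 34, 76)
Output shape: (1, 58, 8, 19)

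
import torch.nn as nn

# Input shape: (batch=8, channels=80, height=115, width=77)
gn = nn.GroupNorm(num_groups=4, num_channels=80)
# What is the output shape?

Input shape: (8, 80, 115, 77)
Output shape: (8, 80, 115, 77)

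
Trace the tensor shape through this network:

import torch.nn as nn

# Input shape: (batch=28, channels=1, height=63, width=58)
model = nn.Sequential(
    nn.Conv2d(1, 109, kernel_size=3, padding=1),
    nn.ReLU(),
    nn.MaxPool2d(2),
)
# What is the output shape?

Input shape: (28, 1, 63, 58)
  -> after Conv2d: (28, 109, 63, 58)
  -> after ReLU: (28, 109, 63, 58)
Output shape: (28, 109, 31, 29)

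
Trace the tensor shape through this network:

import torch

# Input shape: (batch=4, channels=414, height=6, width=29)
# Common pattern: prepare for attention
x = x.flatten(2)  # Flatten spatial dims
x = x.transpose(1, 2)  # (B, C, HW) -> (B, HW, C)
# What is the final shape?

Input shape: (4, 414, 6, 29)
  -> after flatten(2): (4, 414, 174)
Output shape: (4, 174, 414)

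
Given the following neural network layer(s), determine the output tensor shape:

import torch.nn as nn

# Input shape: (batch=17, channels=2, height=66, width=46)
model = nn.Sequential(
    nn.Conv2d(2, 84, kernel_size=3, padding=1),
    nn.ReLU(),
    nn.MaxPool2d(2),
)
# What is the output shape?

Input shape: (17, 2, 66, 46)
  -> after Conv2d: (17, 84, 66, 46)
  -> after ReLU: (17, 84, 66, 46)
Output shape: (17, 84, 33, 23)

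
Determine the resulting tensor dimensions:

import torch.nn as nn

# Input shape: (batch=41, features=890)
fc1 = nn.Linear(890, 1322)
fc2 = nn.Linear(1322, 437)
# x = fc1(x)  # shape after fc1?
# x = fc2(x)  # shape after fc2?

Input shape: (41, 890)
  -> after fc1: (41, 1322)
Output shape: (41, 437)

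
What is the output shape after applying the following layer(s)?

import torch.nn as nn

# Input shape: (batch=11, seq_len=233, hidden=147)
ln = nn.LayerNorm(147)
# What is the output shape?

Input shape: (11, 233, 147)
Output shape: (11, 233, 147)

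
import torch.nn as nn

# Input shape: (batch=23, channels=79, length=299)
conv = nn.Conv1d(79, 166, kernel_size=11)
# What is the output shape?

Input shape: (23, 79, 299)
Output shape: (23, 166, 289)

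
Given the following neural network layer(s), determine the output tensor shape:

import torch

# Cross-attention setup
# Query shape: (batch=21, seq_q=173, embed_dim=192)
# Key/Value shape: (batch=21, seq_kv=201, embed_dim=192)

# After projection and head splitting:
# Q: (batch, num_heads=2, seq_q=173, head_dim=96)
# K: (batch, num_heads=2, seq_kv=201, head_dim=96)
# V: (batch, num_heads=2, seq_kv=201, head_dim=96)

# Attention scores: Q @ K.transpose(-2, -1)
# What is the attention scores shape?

Input shape: (21, 173, 192)
Output shape: (21, 2, 173, 201)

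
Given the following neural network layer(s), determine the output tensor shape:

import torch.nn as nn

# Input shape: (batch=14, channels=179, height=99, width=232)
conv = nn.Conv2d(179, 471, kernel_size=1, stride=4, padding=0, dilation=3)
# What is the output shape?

Input shape: (14, 179, 99, 232)
Output shape: (14, 471, 25, 58)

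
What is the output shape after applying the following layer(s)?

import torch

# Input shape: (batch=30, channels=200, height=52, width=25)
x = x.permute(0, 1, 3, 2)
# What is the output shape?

Input shape: (30, 200, 52, 25)
Output shape: (30, 200, 25, 52)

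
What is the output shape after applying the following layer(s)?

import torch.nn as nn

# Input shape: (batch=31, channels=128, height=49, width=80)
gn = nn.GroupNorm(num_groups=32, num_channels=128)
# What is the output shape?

Input shape: (31, 128, 49, 80)
Output shape: (31, 128, 49, 80)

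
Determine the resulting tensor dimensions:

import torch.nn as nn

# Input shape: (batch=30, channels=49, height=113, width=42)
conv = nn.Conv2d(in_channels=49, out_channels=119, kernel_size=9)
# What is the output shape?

Input shape: (30, 49, 113, 42)
Output shape: (30, 119, 105, 34)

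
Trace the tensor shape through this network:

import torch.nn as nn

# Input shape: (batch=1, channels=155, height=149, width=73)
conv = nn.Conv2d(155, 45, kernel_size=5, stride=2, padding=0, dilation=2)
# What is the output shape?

Input shape: (1, 155, 149, 73)
Output shape: (1, 45, 71, 33)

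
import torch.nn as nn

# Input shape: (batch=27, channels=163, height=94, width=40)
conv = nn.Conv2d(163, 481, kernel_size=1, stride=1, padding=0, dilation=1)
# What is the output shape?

Input shape: (27, 163, 94, 40)
Output shape: (27, 481, 94, 40)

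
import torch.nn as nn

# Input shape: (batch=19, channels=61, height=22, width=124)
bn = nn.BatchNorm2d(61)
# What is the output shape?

Input shape: (19, 61, 22, 124)
Output shape: (19, 61, 22, 124)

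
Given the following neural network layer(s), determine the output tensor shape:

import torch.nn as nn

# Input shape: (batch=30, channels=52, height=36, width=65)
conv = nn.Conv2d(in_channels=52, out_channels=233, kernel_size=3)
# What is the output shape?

Input shape: (30, 52, 36, 65)
Output shape: (30, 233, 34, 63)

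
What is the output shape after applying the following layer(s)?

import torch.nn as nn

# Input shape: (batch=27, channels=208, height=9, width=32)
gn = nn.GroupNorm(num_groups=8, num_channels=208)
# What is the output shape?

Input shape: (27, 208, 9, 32)
Output shape: (27, 208, 9, 32)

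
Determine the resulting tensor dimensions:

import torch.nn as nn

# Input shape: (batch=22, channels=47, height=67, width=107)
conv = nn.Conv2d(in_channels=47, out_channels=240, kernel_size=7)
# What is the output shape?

Input shape: (22, 47, 67, 107)
Output shape: (22, 240, 61, 101)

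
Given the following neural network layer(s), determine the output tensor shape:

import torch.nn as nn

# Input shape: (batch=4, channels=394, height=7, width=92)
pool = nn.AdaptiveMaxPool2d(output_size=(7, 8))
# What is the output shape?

Input shape: (4, 394, 7, 92)
Output shape: (4, 394, 7, 8)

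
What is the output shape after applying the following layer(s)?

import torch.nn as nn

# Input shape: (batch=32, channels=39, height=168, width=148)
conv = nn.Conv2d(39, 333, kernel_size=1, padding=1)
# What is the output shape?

Input shape: (32, 39, 168, 148)
Output shape: (32, 333, 170, 150)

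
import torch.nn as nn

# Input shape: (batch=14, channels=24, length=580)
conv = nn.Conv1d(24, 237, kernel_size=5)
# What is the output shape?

Input shape: (14, 24, 580)
Output shape: (14, 237, 576)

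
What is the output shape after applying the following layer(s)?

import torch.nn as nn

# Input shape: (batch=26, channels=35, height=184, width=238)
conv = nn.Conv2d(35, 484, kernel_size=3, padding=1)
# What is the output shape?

Input shape: (26, 35, 184, 238)
Output shape: (26, 484, 184, 238)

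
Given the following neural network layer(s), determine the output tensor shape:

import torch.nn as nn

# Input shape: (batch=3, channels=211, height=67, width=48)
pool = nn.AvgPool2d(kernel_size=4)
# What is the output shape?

Input shape: (3, 211, 67, 48)
Output shape: (3, 211, 16, 12)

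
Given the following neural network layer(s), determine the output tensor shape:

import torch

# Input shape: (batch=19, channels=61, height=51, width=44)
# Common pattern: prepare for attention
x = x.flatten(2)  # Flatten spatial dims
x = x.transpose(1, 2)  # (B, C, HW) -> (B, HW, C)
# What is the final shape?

Input shape: (19, 61, 51, 44)
  -> after flatten(2): (19, 61, 2244)
Output shape: (19, 2244, 61)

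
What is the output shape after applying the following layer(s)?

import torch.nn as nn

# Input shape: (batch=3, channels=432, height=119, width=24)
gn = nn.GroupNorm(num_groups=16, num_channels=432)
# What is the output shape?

Input shape: (3, 432, 119, 24)
Output shape: (3, 432, 119, 24)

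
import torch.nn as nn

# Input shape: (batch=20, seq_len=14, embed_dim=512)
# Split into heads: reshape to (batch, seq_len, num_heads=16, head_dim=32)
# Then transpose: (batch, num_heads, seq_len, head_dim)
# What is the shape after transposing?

Input shape: (20, 14, 512)
  -> after reshape: (20, 14, 16, 32)
Output shape: (20, 16, 14, 32)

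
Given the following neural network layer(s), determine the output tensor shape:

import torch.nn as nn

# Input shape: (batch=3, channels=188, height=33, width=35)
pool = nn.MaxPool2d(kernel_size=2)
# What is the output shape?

Input shape: (3, 188, 33, 35)
Output shape: (3, 188, 16, 17)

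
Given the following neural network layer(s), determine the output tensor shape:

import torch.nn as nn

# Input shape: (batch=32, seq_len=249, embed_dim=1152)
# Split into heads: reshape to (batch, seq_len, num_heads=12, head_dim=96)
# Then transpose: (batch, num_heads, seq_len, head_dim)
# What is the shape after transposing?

Input shape: (32, 249, 1152)
  -> after reshape: (32, 249, 12, 96)
Output shape: (32, 12, 249, 96)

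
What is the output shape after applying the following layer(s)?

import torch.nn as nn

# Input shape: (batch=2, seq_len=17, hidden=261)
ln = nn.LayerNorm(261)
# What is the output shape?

Input shape: (2, 17, 261)
Output shape: (2, 17, 261)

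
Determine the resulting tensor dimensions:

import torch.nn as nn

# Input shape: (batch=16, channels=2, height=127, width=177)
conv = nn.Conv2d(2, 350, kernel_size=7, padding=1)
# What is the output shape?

Input shape: (16, 2, 127, 177)
Output shape: (16, 350, 123, 173)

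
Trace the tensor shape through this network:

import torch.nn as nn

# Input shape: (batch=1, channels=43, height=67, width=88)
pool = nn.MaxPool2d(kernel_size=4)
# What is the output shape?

Input shape: (1, 43, 67, 88)
Output shape: (1, 43, 16, 22)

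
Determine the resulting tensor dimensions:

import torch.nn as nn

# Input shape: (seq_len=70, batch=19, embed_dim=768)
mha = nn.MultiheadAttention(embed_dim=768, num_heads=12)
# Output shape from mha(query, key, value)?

Input shape: (70, 19, 768)
Output shape: (70, 19, 768)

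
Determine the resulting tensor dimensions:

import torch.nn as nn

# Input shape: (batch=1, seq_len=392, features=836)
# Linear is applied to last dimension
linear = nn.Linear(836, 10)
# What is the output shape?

Input shape: (1, 392, 836)
Output shape: (1, 392, 10)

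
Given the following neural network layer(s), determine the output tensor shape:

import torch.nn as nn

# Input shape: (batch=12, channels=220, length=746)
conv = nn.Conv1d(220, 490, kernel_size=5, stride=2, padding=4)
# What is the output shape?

Input shape: (12, 220, 746)
Output shape: (12, 490, 375)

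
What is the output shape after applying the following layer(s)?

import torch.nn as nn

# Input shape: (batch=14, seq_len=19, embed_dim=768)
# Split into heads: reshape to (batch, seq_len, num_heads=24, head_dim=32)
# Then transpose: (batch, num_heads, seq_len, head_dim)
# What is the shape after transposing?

Input shape: (14, 19, 768)
  -> after reshape: (14, 19, 24, 32)
Output shape: (14, 24, 19, 32)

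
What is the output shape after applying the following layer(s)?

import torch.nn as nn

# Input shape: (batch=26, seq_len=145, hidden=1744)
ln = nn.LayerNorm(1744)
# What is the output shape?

Input shape: (26, 145, 1744)
Output shape: (26, 145, 1744)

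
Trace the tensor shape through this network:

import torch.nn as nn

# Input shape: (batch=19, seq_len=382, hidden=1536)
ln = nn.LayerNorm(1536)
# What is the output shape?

Input shape: (19, 382, 1536)
Output shape: (19, 382, 1536)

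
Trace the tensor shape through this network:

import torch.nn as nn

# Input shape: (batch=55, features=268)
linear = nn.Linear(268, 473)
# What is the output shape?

Input shape: (55, 268)
Output shape: (55, 473)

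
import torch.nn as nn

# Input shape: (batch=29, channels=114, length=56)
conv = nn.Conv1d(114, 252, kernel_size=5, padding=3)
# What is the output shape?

Input shape: (29, 114, 56)
Output shape: (29, 252, 58)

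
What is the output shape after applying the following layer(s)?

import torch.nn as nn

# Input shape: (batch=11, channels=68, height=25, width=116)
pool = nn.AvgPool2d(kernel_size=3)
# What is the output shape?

Input shape: (11, 68, 25, 116)
Output shape: (11, 68, 8, 38)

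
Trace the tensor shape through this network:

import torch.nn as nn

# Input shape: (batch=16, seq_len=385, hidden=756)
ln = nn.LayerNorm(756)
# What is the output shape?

Input shape: (16, 385, 756)
Output shape: (16, 385, 756)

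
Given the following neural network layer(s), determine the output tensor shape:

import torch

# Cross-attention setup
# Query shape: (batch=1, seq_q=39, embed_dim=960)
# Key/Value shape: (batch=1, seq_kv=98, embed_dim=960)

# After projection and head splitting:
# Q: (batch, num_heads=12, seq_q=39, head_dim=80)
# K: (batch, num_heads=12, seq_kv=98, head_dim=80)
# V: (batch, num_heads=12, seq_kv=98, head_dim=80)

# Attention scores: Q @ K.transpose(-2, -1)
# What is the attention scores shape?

Input shape: (1, 39, 960)
Output shape: (1, 12, 39, 98)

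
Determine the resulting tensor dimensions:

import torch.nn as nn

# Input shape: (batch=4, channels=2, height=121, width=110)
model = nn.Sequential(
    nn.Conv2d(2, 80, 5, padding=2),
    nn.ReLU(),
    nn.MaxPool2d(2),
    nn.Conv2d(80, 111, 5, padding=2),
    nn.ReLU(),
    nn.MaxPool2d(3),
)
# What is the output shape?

Input shape: (4, 2, 121, 110)
  -> after first Conv2d: (4, 80, 121, 110)
  -> after first MaxPool2d: (4, 80, 60, 55)
  -> after second Conv2d: (4, 111, 60, 55)
Output shape: (4, 111, 20, 18)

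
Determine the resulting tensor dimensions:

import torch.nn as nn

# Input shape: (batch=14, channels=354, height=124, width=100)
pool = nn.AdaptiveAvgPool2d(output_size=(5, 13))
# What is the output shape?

Input shape: (14, 354, 124, 100)
Output shape: (14, 354, 5, 13)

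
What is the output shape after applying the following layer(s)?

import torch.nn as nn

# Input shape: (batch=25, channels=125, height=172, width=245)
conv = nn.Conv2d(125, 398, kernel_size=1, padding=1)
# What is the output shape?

Input shape: (25, 125, 172, 245)
Output shape: (25, 398, 174, 247)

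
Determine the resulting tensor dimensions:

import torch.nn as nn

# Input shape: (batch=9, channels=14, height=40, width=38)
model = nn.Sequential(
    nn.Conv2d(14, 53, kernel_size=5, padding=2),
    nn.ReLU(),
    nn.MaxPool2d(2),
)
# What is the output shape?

Input shape: (9, 14, 40, 38)
  -> after Conv2d: (9, 53, 40, 38)
  -> after ReLU: (9, 53, 40, 38)
Output shape: (9, 53, 20, 19)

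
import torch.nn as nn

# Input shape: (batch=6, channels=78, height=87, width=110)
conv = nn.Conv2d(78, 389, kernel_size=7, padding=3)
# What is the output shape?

Input shape: (6, 78, 87, 110)
Output shape: (6, 389, 87, 110)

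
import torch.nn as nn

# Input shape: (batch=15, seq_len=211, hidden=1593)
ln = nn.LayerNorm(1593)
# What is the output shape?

Input shape: (15, 211, 1593)
Output shape: (15, 211, 1593)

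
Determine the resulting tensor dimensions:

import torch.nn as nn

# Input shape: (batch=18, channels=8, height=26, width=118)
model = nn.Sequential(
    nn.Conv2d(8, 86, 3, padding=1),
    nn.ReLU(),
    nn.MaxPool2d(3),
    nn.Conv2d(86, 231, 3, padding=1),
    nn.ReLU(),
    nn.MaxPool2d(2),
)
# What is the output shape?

Input shape: (18, 8, 26, 118)
  -> after first Conv2d: (18, 86, 26, 118)
  -> after first MaxPool2d: (18, 86, 8, 39)
  -> after second Conv2d: (18, 231, 8, 39)
Output shape: (18, 231, 4, 19)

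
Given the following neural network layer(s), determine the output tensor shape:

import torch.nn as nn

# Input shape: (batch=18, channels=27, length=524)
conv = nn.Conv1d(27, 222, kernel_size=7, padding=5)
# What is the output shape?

Input shape: (18, 27, 524)
Output shape: (18, 222, 528)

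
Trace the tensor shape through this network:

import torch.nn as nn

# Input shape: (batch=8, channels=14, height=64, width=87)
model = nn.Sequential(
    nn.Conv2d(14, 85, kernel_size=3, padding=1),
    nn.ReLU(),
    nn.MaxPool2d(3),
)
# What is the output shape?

Input shape: (8, 14, 64, 87)
  -> after Conv2d: (8, 85, 64, 87)
  -> after ReLU: (8, 85, 64, 87)
Output shape: (8, 85, 21, 29)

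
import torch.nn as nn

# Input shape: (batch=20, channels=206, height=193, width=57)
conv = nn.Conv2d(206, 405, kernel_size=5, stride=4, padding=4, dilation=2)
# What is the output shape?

Input shape: (20, 206, 193, 57)
Output shape: (20, 405, 49, 15)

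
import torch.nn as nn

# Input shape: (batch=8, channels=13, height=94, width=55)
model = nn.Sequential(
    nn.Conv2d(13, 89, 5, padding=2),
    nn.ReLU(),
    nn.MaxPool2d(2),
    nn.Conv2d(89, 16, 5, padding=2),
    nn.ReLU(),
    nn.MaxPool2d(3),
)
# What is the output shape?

Input shape: (8, 13, 94, 55)
  -> after first Conv2d: (8, 89, 94, 55)
  -> after first MaxPool2d: (8, 89, 47, 27)
  -> after second Conv2d: (8, 16, 47, 27)
Output shape: (8, 16, 15, 9)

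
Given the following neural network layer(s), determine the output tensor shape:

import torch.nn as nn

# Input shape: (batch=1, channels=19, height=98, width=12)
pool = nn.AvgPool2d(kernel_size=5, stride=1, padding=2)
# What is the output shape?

Input shape: (1, 19, 98, 12)
Output shape: (1, 19, 98, 12)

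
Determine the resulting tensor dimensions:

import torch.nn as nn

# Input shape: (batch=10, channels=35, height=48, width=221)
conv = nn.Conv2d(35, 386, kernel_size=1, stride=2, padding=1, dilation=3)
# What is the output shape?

Input shape: (10, 35, 48, 221)
Output shape: (10, 386, 25, 112)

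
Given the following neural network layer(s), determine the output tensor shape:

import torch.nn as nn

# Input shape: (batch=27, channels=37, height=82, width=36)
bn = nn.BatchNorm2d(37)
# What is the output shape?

Input shape: (27, 37, 82, 36)
Output shape: (27, 37, 82, 36)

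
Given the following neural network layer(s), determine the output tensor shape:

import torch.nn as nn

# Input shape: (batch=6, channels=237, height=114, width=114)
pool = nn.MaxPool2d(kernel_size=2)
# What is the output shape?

Input shape: (6, 237, 114, 114)
Output shape: (6, 237, 57, 57)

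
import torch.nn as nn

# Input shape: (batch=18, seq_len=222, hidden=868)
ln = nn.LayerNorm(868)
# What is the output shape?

Input shape: (18, 222, 868)
Output shape: (18, 222, 868)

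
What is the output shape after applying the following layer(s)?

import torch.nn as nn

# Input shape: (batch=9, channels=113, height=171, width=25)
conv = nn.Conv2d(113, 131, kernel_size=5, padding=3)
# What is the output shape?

Input shape: (9, 113, 171, 25)
Output shape: (9, 131, 173, 27)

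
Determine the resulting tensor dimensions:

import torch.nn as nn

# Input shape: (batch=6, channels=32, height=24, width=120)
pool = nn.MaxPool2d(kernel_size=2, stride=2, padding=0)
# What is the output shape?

Input shape: (6, 32, 24, 120)
Output shape: (6, 32, 12, 60)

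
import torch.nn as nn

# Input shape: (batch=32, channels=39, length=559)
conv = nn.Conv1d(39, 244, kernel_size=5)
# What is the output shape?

Input shape: (32, 39, 559)
Output shape: (32, 244, 555)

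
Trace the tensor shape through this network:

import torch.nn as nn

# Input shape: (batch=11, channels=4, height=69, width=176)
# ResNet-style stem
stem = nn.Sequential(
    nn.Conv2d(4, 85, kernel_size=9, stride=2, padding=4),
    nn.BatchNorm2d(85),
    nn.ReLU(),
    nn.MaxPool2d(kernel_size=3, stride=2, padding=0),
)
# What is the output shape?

Input shape: (11, 4, 69, 176)
  -> after Conv2d 9x9 stride=2: (11, 85, 35, 88)
Output shape: (11, 85, 17, 43)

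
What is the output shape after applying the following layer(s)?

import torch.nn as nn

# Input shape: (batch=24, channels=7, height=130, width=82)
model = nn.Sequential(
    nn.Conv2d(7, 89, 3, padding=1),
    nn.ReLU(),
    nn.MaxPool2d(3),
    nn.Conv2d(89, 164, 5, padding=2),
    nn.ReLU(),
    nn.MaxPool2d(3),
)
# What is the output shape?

Input shape: (24, 7, 130, 82)
  -> after first Conv2d: (24, 89, 130, 82)
  -> after first MaxPool2d: (24, 89, 43, 27)
  -> after second Conv2d: (24, 164, 43, 27)
Output shape: (24, 164, 14, 9)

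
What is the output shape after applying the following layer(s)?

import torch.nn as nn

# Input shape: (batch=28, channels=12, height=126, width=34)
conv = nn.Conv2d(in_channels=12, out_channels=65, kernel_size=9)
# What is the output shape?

Input shape: (28, 12, 126, 34)
Output shape: (28, 65, 118, 26)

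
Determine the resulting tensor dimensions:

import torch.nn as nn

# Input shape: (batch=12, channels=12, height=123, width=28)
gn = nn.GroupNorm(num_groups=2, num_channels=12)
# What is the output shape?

Input shape: (12, 12, 123, 28)
Output shape: (12, 12, 123, 28)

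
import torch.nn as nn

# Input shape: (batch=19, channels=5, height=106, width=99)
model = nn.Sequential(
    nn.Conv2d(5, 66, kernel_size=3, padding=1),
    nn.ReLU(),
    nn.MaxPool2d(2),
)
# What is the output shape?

Input shape: (19, 5, 106, 99)
  -> after Conv2d: (19, 66, 106, 99)
  -> after ReLU: (19, 66, 106, 99)
Output shape: (19, 66, 53, 49)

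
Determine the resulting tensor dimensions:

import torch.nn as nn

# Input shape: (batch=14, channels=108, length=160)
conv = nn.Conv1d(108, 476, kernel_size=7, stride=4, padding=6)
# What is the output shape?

Input shape: (14, 108, 160)
Output shape: (14, 476, 42)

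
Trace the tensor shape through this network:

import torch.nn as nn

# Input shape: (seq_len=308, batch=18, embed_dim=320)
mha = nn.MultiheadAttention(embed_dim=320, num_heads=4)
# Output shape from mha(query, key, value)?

Input shape: (308, 18, 320)
Output shape: (308, 18, 320)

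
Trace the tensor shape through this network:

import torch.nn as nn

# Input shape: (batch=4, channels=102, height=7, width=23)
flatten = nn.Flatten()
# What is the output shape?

Input shape: (4, 102, 7, 23)
Output shape: (4, 16422)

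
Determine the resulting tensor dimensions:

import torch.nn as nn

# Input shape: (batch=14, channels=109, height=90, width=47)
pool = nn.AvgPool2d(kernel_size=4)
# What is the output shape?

Input shape: (14, 109, 90, 47)
Output shape: (14, 109, 22, 11)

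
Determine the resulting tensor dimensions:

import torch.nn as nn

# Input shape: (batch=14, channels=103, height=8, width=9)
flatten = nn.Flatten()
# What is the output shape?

Input shape: (14, 103, 8, 9)
Output shape: (14, 7416)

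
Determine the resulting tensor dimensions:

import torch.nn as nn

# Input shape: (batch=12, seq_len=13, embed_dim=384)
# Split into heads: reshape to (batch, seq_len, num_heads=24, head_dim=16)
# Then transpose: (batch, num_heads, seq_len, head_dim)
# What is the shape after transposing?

Input shape: (12, 13, 384)
  -> after reshape: (12, 13, 24, 16)
Output shape: (12, 24, 13, 16)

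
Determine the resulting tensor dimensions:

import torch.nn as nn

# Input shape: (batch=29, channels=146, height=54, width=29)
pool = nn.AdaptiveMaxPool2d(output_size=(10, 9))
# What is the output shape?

Input shape: (29, 146, 54, 29)
Output shape: (29, 146, 10, 9)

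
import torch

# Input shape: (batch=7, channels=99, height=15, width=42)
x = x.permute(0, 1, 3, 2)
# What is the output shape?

Input shape: (7, 99, 15, 42)
Output shape: (7, 99, 42, 15)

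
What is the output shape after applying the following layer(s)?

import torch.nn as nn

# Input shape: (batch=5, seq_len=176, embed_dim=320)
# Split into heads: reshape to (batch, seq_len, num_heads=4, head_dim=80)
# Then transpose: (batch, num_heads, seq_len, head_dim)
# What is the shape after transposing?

Input shape: (5, 176, 320)
  -> after reshape: (5, 176, 4, 80)
Output shape: (5, 4, 176, 80)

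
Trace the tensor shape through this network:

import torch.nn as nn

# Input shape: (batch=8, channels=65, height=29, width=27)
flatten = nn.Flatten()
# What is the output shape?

Input shape: (8, 65, 29, 27)
Output shape: (8, 50895)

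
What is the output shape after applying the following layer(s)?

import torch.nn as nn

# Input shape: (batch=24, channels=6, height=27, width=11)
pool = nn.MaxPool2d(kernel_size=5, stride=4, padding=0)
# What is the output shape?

Input shape: (24, 6, 27, 11)
Output shape: (24, 6, 6, 2)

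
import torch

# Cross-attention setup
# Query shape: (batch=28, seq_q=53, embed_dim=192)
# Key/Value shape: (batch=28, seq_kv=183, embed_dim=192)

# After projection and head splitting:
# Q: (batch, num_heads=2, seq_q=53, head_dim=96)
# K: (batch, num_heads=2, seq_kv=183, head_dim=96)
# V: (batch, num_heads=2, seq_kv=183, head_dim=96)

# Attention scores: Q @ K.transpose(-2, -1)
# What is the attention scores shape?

Input shape: (28, 53, 192)
Output shape: (28, 2, 53, 183)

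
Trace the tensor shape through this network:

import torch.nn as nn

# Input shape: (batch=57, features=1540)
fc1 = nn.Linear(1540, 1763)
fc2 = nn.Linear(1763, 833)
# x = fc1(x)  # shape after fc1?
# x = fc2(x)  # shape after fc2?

Input shape: (57, 1540)
  -> after fc1: (57, 1763)
Output shape: (57, 833)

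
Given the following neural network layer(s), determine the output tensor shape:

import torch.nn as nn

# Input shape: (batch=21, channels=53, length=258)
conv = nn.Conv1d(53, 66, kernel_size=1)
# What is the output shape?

Input shape: (21, 53, 258)
Output shape: (21, 66, 258)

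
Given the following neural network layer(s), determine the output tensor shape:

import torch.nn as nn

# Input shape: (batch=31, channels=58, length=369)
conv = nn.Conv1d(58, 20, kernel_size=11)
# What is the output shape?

Input shape: (31, 58, 369)
Output shape: (31, 20, 359)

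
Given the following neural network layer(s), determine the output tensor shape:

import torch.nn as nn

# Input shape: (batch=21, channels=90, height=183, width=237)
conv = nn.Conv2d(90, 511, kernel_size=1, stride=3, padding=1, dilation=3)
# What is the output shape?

Input shape: (21, 90, 183, 237)
Output shape: (21, 511, 62, 80)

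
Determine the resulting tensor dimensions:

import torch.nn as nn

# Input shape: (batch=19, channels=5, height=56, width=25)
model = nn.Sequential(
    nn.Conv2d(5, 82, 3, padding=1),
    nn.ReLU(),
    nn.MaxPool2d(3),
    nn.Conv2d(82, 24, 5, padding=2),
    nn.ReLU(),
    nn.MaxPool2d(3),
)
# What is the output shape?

Input shape: (19, 5, 56, 25)
  -> after first Conv2d: (19, 82, 56, 25)
  -> after first MaxPool2d: (19, 82, 18, 8)
  -> after second Conv2d: (19, 24, 18, 8)
Output shape: (19, 24, 6, 2)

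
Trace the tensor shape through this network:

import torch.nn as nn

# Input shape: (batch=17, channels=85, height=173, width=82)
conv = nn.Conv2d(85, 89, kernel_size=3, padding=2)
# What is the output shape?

Input shape: (17, 85, 173, 82)
Output shape: (17, 89, 175, 84)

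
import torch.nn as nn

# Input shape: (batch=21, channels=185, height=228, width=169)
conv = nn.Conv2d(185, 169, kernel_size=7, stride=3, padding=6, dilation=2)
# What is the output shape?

Input shape: (21, 185, 228, 169)
Output shape: (21, 169, 76, 57)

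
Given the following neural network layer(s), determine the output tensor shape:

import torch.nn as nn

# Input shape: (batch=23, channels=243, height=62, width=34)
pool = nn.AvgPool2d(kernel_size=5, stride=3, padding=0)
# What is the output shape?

Input shape: (23, 243, 62, 34)
Output shape: (23, 243, 20, 10)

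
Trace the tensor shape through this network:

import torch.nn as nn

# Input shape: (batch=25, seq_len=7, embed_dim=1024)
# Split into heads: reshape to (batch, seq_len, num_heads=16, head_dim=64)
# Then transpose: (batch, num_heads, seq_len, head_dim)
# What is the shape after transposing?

Input shape: (25, 7, 1024)
  -> after reshape: (25, 7, 16, 64)
Output shape: (25, 16, 7, 64)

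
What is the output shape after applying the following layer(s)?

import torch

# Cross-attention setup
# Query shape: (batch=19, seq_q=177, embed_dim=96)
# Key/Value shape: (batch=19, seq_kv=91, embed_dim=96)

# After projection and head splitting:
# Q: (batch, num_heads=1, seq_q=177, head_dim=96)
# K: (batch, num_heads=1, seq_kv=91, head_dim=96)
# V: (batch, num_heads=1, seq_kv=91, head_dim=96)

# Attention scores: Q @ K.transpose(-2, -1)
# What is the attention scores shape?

Input shape: (19, 177, 96)
Output shape: (19, 1, 177, 91)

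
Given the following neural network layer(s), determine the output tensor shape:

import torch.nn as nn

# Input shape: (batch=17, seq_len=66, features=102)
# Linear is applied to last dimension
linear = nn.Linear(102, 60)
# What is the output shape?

Input shape: (17, 66, 102)
Output shape: (17, 66, 60)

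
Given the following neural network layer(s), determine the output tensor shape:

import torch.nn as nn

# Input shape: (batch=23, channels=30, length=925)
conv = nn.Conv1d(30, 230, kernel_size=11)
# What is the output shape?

Input shape: (23, 30, 925)
Output shape: (23, 230, 915)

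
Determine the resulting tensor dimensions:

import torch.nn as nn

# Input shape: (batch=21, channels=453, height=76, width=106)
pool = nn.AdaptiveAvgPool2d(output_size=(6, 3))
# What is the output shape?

Input shape: (21, 453, 76, 106)
Output shape: (21, 453, 6, 3)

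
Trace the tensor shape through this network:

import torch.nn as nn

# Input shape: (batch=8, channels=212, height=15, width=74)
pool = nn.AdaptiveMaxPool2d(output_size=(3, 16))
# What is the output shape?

Input shape: (8, 212, 15, 74)
Output shape: (8, 212, 3, 16)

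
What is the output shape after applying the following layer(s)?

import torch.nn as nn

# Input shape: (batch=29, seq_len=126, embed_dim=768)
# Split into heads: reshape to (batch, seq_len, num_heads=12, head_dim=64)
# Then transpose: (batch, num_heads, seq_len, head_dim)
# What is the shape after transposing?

Input shape: (29, 126, 768)
  -> after reshape: (29, 126, 12, 64)
Output shape: (29, 12, 126, 64)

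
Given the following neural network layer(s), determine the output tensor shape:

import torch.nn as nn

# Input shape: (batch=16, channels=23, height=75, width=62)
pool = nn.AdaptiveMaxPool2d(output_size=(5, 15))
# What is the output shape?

Input shape: (16, 23, 75, 62)
Output shape: (16, 23, 5, 15)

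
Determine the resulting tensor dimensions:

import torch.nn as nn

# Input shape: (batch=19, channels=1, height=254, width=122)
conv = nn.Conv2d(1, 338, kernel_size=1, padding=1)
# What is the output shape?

Input shape: (19, 1, 254, 122)
Output shape: (19, 338, 256, 124)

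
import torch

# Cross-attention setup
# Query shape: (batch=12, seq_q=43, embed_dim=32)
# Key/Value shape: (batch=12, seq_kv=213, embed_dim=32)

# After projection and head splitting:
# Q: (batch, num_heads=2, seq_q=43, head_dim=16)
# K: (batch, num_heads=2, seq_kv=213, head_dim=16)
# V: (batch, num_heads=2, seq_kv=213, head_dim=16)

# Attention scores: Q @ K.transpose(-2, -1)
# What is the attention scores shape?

Input shape: (12, 43, 32)
Output shape: (12, 2, 43, 213)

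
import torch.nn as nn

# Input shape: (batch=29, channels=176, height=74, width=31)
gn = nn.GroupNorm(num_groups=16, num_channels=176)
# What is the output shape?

Input shape: (29, 176, 74, 31)
Output shape: (29, 176, 74, 31)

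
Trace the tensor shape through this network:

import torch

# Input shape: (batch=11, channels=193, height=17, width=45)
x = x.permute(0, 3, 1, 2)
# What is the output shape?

Input shape: (11, 193, 17, 45)
Output shape: (11, 45, 193, 17)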